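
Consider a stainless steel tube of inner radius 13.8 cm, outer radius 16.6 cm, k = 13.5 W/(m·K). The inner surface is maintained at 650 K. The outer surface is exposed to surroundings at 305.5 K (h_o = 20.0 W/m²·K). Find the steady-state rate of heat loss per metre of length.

Series thermal resistances, inner to outer:
  R'_stainless steel = ln(0.166/0.138)/(2πk) = 0.1847/(2π·13.5) = 0.002178 m·K/W
  R'_conv,out = 1/(2πr h) = 1/(2π·0.166·20.0) = 0.04794 m·K/W
ΣR = 0.002178 + 0.04794 = 0.05012 m·K/W
Q' = ΔT/ΣR = (650 K − 305.5 K)/0.05012 = 6870 W/m

Q' = 6870 W/m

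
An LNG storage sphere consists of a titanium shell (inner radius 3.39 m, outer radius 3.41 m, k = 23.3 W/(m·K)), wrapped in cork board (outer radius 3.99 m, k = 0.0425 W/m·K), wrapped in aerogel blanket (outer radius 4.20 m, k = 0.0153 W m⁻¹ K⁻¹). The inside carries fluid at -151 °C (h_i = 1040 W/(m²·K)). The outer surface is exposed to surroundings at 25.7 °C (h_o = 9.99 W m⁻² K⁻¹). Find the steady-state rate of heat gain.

Treat each layer as a resistance in series:
  R_conv,in = 1/(4πr²h) = 1/(4π·3.39²·1040) = 6.658×10^-6 K/W
  R_titanium = (1/3.39 − 1/3.41)/(4πk) = 0.001730/(4π·23.3) = 5.909×10^-6 K/W
  R_cork board = (1/3.41 − 1/3.99)/(4πk) = 0.04263/(4π·0.0425) = 0.07982 K/W
  R_aerogel blanket = (1/3.99 − 1/4.20)/(4πk) = 0.01253/(4π·0.0153) = 0.06518 K/W
  R_conv,out = 1/(4πr²h) = 1/(4π·4.20²·9.99) = 4.516×10^-4 K/W
ΣR = 6.658×10^-6 + 5.909×10^-6 + 0.07982 + 0.06518 + 4.516×10^-4 = 0.1455 K/W
Q = ΔT/ΣR = (-151 °C − 25.7 °C)/0.1455 = -1210 W
(Negative Q ⇒ heat flows inward; heat gain = 1210 W.)

Q = 1210 W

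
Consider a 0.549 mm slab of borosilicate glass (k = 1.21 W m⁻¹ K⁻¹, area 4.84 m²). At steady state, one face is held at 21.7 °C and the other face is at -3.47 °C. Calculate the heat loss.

Q = 268 kW

Q = kA·ΔT/L = 1.21 × 4.84 × |21.7 °C − -3.47 °C| / 5.49×10^-4 = 2.68×10^5 W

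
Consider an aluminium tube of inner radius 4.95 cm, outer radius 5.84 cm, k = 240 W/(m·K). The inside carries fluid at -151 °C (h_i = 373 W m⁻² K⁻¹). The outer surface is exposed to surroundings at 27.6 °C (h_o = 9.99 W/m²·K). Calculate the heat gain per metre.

Series thermal resistances, inner to outer:
  R'_conv,in = 1/(2πr h) = 1/(2π·0.0495·373) = 0.008620 m·K/W
  R'_aluminium = ln(0.0584/0.0495)/(2πk) = 0.1653/(2π·240) = 1.096×10^-4 m·K/W
  R'_conv,out = 1/(2πr h) = 1/(2π·0.0584·9.99) = 0.2728 m·K/W
ΣR = 0.008620 + 1.096×10^-4 + 0.2728 = 0.2815 m·K/W
Q' = ΔT/ΣR = (-151 °C − 27.6 °C)/0.2815 = -634 W/m
(Negative Q' ⇒ heat flows inward; heat gain = 634 W/m.)

Q' = 634 W/m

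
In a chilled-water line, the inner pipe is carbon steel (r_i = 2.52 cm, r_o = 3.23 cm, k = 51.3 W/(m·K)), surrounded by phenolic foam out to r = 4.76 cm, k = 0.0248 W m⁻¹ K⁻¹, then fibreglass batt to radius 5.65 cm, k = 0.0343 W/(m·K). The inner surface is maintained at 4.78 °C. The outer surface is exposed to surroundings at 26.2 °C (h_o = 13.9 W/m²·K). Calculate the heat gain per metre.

Q' = 6.14 W/m

Resistance network (inner→outer):
  R'_carbon steel = ln(0.0323/0.0252)/(2πk) = 0.2482/(2π·51.3) = 7.701×10^-4 m·K/W
  R'_phenolic foam = ln(0.0476/0.0323)/(2πk) = 0.3878/(2π·0.0248) = 2.489 m·K/W
  R'_fibreglass batt = ln(0.0565/0.0476)/(2πk) = 0.1714/(2π·0.0343) = 0.7953 m·K/W
  R'_conv,out = 1/(2πr h) = 1/(2π·0.0565·13.9) = 0.2027 m·K/W
ΣR = 7.701×10^-4 + 2.489 + 0.7953 + 0.2027 = 3.488 m·K/W
Q' = ΔT/ΣR = (4.78 °C − 26.2 °C)/3.488 = -6.14 W/m
(Negative Q' ⇒ heat flows inward; heat gain = 6.14 W/m.)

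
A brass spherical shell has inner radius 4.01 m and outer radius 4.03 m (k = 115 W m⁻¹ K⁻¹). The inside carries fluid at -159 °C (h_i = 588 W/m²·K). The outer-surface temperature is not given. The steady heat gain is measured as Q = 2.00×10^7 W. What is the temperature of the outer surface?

T_out = 26.5 °C

Sum the resistances:
  R_conv,in = 1/(4πr²h) = 1/(4π·4.01²·588) = 8.416×10^-6 K/W
  R_brass = (1/4.01 − 1/4.03)/(4πk) = 0.001238/(4π·115) = 8.564×10^-7 K/W
ΣR = 9.273×10^-6 K/W
ΔT = Q·ΣR = 2.00×10^7 × 9.273×10^-6 = 185.5 K
Heat flows inward, so T_out = T_in + ΔT = -159 + 185.5 = 26.5 °C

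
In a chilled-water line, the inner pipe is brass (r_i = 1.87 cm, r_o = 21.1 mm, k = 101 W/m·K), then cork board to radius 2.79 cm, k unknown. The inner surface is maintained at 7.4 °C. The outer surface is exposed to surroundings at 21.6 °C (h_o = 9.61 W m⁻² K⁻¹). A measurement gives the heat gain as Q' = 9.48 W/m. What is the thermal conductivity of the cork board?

k = 0.0492 W/m·K

ΣR = ΔT/Q' = |7.4 − 21.6|/9.48 = 1.498 m·K/W
Known resistances:
  R'_brass = ln(0.0211/0.0187)/(2πk) = 0.1207/(2π·101) = 1.903×10^-4 m·K/W
  R'_conv,out = 1/(2πr h) = 1/(2π·0.0279·9.61) = 0.5936 m·K/W
R_cork board = ΣR − ΣR_known = 1.498 − 0.5938 = 0.9042 m·K/W
ln(r₂/r₁)/(2πk) = 0.9042 ⇒ k = 0.2794/(2π·0.9042) = 0.0492 W/m·K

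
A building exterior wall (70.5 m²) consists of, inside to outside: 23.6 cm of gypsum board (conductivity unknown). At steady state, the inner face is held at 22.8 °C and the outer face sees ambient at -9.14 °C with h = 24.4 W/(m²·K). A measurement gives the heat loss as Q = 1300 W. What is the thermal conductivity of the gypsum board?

k = 0.140 W/m·K

ΣR = ΔT/Q = |22.8 − -9.14|/1300 = 0.02457 K/W
Known resistances:
  R_conv,out = 1/(hA) = 1/(24.4·70.5) = 5.813×10^-4 K/W
R_gypsum board = ΣR − ΣR_known = 0.02457 − 5.813×10^-4 = 0.02399 K/W
L/(kA) = 0.02399 ⇒ k = 0.236/(0.02399·70.5) = 0.140 W/m·K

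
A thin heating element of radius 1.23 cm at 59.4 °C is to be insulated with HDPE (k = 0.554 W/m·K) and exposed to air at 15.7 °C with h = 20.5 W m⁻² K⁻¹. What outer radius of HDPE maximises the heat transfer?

For a cylinder, r_cr = k_ins/h = 0.554/20.5 = 0.0270 m = 2.70 cm

r_cr = 2.70 cm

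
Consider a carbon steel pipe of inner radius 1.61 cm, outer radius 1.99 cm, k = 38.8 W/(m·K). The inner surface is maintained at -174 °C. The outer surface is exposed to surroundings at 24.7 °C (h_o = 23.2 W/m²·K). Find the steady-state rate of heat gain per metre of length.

Q' = 575 W/m

Series thermal resistances, inner to outer:
  R'_carbon steel = ln(0.0199/0.0161)/(2πk) = 0.2119/(2π·38.8) = 8.692×10^-4 m·K/W
  R'_conv,out = 1/(2πr h) = 1/(2π·0.0199·23.2) = 0.3447 m·K/W
ΣR = 8.692×10^-4 + 0.3447 = 0.3456 m·K/W
Q' = ΔT/ΣR = (-174 °C − 24.7 °C)/0.3456 = -575 W/m
(Negative Q' ⇒ heat flows inward; heat gain = 575 W/m.)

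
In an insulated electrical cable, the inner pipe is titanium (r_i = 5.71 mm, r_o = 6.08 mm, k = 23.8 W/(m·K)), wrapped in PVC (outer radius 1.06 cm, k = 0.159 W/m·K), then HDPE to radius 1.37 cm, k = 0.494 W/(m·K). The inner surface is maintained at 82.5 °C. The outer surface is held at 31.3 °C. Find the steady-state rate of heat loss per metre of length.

Resistance network (inner→outer):
  R'_titanium = ln(0.00608/0.00571)/(2πk) = 0.06279/(2π·23.8) = 4.199×10^-4 m·K/W
  R'_PVC = ln(0.0106/0.00608)/(2πk) = 0.5558/(2π·0.159) = 0.5564 m·K/W
  R'_HDPE = ln(0.0137/0.0106)/(2πk) = 0.2565/(2π·0.494) = 0.08265 m·K/W
ΣR = 4.199×10^-4 + 0.5564 + 0.08265 = 0.6395 m·K/W
Q' = ΔT/ΣR = (82.5 °C − 31.3 °C)/0.6395 = 80.1 W/m

Q' = 80.1 W/m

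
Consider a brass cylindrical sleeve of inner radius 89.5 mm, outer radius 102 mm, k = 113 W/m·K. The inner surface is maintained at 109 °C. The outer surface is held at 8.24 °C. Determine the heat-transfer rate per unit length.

Q' = 2πk·ΔT/ln(r₂/r₁) = 2π × 113 × 100.76 / ln(0.102/0.0895) = 5.47×10^5 W/m

Q' = 547 kW/m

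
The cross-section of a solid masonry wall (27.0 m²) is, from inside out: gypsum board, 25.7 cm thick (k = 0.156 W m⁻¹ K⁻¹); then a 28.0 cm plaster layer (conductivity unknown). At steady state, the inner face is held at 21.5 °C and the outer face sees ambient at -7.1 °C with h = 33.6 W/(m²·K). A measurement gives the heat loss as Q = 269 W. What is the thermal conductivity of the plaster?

ΣR = ΔT/Q = |21.5 − -7.1|/269 = 0.1063 K/W
Known resistances:
  R_gypsum board = L/(kA) = 0.257/(0.156·27.0) = 0.06102 K/W
  R_conv,out = 1/(hA) = 1/(33.6·27.0) = 0.001102 K/W
R_plaster = ΣR − ΣR_known = 0.1063 − 0.06212 = 0.04418 K/W
L/(kA) = 0.04418 ⇒ k = 0.280/(0.04418·27.0) = 0.235 W/m·K

k = 0.235 W/m·K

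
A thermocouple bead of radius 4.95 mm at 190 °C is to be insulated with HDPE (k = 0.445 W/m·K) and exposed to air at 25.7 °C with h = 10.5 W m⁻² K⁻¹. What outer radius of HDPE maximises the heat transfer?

For a sphere, r_cr = 2k_ins/h = 2·0.445/10.5 = 0.0848 m = 8.48 cm

r_cr = 8.48 cm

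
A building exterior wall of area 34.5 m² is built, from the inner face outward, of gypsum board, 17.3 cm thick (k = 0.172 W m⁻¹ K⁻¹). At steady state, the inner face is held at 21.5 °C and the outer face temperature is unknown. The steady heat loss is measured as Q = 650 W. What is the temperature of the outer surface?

Series resistances:
  R_gypsum board = L/(kA) = 0.173/(0.172·34.5) = 0.02915 K/W
ΣR = 0.02915 K/W
ΔT = Q·ΣR = 650 × 0.02915 = 18.95 K
Heat flows outward, so T_out = T_in − ΔT = 21.5 − 18.95 = 2.55 °C

T_out = 2.55 °C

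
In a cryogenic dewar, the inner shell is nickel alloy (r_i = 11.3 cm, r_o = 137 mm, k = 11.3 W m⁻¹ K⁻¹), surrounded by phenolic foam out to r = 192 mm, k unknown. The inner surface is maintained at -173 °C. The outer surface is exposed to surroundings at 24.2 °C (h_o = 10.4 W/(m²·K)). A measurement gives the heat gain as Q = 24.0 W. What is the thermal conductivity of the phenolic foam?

k = 0.0208 W/m·K

ΣR = ΔT/Q = |-173 − 24.2|/24.0 = 8.217 K/W
Known resistances:
  R_nickel alloy = (1/0.113 − 1/0.137)/(4πk) = 1.550/(4π·11.3) = 0.01092 K/W
  R_conv,out = 1/(4πr²h) = 1/(4π·0.192²·10.4) = 0.2076 K/W
R_phenolic foam = ΣR − ΣR_known = 8.217 − 0.2185 = 7.999 K/W
(1/r₁−1/r₂)/(4πk) = 7.999 ⇒ k = 2.091/(4π·7.999) = 0.0208 W/m·K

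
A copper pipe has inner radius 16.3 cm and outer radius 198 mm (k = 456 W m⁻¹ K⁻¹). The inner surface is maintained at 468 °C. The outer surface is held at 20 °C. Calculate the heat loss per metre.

Q' = 2πk·ΔT/ln(r₂/r₁) = 2π × 456 × 448 / ln(0.198/0.163) = 6.60×10^6 W/m

Q' = 6600 kW/m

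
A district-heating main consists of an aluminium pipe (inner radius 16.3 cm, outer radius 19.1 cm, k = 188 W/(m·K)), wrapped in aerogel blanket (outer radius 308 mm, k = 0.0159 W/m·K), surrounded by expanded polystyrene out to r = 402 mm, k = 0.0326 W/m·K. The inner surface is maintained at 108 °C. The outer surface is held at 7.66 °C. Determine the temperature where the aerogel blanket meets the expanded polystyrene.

T = 29.1 °C

Treat each layer as a resistance in series:
  R'_aluminium = ln(0.191/0.163)/(2πk) = 0.1585/(2π·188) = 1.342×10^-4 m·K/W
  R'_aerogel blanket = ln(0.308/0.191)/(2πk) = 0.4778/(2π·0.0159) = 4.783 m·K/W
  R'_expanded polystyrene = ln(0.402/0.308)/(2πk) = 0.2664/(2π·0.0326) = 1.300 m·K/W
ΣR = 1.342×10^-4 + 4.783 + 1.300 = 6.083 m·K/W
Q' = ΔT/ΣR = (108 °C − 7.66 °C)/6.083 = 16.50 W/m
From the inner boundary to the aerogel blanket/expanded polystyrene interface, ΣR_partial = 4.783 m·K/W.
T_interface = T_in − Q'·ΣR_partial = 108 °C − (16.50)(4.783) = 29.1 °C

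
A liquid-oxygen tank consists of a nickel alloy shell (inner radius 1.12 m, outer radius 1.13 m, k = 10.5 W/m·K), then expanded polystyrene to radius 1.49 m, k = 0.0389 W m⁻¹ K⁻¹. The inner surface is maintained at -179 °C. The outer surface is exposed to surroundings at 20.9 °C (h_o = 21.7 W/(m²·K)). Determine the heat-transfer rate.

Q = 455 W

Series thermal resistances, inner to outer:
  R_nickel alloy = (1/1.12 − 1/1.13)/(4πk) = 0.007901/(4π·10.5) = 5.988×10^-5 K/W
  R_expanded polystyrene = (1/1.13 − 1/1.49)/(4πk) = 0.2138/(4π·0.0389) = 0.4374 K/W
  R_conv,out = 1/(4πr²h) = 1/(4π·1.49²·21.7) = 0.001652 K/W
ΣR = 5.988×10^-5 + 0.4374 + 0.001652 = 0.4391 K/W
Q = ΔT/ΣR = (-179 °C − 20.9 °C)/0.4391 = -455 W
(Negative Q ⇒ heat flows inward; heat gain = 455 W.)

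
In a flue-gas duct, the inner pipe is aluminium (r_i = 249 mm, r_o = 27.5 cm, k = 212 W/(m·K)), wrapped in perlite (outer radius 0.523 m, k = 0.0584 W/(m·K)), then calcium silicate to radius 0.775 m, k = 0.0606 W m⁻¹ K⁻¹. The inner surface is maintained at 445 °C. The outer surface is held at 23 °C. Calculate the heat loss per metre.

Resistance network (inner→outer):
  R'_aluminium = ln(0.275/0.249)/(2πk) = 0.09932/(2π·212) = 7.456×10^-5 m·K/W
  R'_perlite = ln(0.523/0.275)/(2πk) = 0.6428/(2π·0.0584) = 1.752 m·K/W
  R'_calcium silicate = ln(0.775/0.523)/(2πk) = 0.3933/(2π·0.0606) = 1.033 m·K/W
ΣR = 7.456×10^-5 + 1.752 + 1.033 = 2.785 m·K/W
Q' = ΔT/ΣR = (445 °C − 23 °C)/2.785 = 152 W/m

Q' = 152 W/m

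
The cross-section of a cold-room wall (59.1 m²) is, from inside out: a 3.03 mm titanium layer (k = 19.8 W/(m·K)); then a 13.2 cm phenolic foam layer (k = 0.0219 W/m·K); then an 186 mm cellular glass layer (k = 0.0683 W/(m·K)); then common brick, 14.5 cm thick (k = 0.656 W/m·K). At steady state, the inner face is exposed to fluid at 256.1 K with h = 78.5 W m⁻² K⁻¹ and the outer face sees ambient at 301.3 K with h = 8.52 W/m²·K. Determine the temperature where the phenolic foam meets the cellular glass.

T = 286.1 K

Treat each layer as a resistance in series:
  R_conv,in = 1/(hA) = 1/(78.5·59.1) = 2.155×10^-4 K/W
  R_titanium = L/(kA) = 0.00303/(19.8·59.1) = 2.589×10^-6 K/W
  R_phenolic foam = L/(kA) = 0.132/(0.0219·59.1) = 0.1020 K/W
  R_cellular glass = L/(kA) = 0.186/(0.0683·59.1) = 0.04608 K/W
  R_common brick = L/(kA) = 0.145/(0.656·59.1) = 0.003740 K/W
  R_conv,out = 1/(hA) = 1/(8.52·59.1) = 0.001986 K/W
ΣR = 2.155×10^-4 + 2.589×10^-6 + 0.1020 + 0.04608 + 0.003740 + 0.001986 = 0.1540 K/W
Q = ΔT/ΣR = (256.1 K − 301.3 K)/0.1540 = -293.5 W
From the inner boundary to the phenolic foam/cellular glass interface, ΣR_partial = 0.1022 K/W.
T_interface = T_in − Q·ΣR_partial = 256.1 K − (-293.5)(0.1022) = 286.1 K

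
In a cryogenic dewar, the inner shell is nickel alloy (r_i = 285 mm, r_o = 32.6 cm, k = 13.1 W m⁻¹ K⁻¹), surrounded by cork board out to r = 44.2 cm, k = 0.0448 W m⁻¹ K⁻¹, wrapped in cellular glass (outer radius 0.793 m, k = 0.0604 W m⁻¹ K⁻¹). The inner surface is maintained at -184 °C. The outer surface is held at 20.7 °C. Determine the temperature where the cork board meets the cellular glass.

T = -77.4 °C

Series thermal resistances, inner to outer:
  R_nickel alloy = (1/0.285 − 1/0.326)/(4πk) = 0.4413/(4π·13.1) = 0.002681 K/W
  R_cork board = (1/0.326 − 1/0.442)/(4πk) = 0.8050/(4π·0.0448) = 1.430 K/W
  R_cellular glass = (1/0.442 − 1/0.793)/(4πk) = 1.001/(4π·0.0604) = 1.319 K/W
ΣR = 0.002681 + 1.430 + 1.319 = 2.752 K/W
Q = ΔT/ΣR = (-184 °C − 20.7 °C)/2.752 = -74.38 W
From the inner boundary to the cork board/cellular glass interface, ΣR_partial = 1.433 K/W.
T_interface = T_in − Q·ΣR_partial = -184 °C − (-74.38)(1.433) = -77.4 °C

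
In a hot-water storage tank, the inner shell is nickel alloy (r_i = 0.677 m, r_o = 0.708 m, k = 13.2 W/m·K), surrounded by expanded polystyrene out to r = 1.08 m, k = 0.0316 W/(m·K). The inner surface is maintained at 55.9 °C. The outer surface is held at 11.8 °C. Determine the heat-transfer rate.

Q = 36.0 W

Treat each layer as a resistance in series:
  R_nickel alloy = (1/0.677 − 1/0.708)/(4πk) = 0.06468/(4π·13.2) = 3.899×10^-4 K/W
  R_expanded polystyrene = (1/0.708 − 1/1.08)/(4πk) = 0.4865/(4π·0.0316) = 1.225 K/W
ΣR = 3.899×10^-4 + 1.225 = 1.225 K/W
Q = ΔT/ΣR = (55.9 °C − 11.8 °C)/1.225 = 36.0 W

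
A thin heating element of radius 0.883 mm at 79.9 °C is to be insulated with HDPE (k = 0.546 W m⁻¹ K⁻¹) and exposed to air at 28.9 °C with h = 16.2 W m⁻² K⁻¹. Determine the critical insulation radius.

For a cylinder, r_cr = k_ins/h = 0.546/16.2 = 0.0337 m = 3.37 cm

r_cr = 3.37 cm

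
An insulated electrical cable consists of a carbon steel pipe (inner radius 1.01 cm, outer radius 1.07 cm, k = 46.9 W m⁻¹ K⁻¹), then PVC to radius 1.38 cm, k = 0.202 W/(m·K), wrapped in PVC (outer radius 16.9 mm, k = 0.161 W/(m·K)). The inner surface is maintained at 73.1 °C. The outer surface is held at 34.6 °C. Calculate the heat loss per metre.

Q' = 96.0 W/m

Resistance network (inner→outer):
  R'_carbon steel = ln(0.0107/0.0101)/(2πk) = 0.05771/(2π·46.9) = 1.958×10^-4 m·K/W
  R'_PVC = ln(0.0138/0.0107)/(2πk) = 0.2544/(2π·0.202) = 0.2005 m·K/W
  R'_PVC = ln(0.0169/0.0138)/(2πk) = 0.2026/(2π·0.161) = 0.2003 m·K/W
ΣR = 1.958×10^-4 + 0.2005 + 0.2003 = 0.4010 m·K/W
Q' = ΔT/ΣR = (73.1 °C − 34.6 °C)/0.4010 = 96.0 W/m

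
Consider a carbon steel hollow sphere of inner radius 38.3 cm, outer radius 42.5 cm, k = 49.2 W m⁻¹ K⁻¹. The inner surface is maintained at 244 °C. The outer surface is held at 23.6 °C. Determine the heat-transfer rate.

Q = 4πk·ΔT/(1/r₁ − 1/r₂) = 4π × 49.2 × 220.4 / (1/0.383 − 1/0.425) = 5.28×10^5 W

Q = 5.28×10^5 W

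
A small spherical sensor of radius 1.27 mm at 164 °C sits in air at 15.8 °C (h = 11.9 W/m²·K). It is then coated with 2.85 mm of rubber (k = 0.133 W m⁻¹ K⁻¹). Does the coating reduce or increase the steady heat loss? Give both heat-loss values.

increases: 0.0357 → 0.206 W

Critical radius for a sphere: r_cr = 2k/h = 0.0224 m = 2.24 cm.
Outer radius after coating: r₂ = 0.00127 + 0.00285 = 0.00412 m.
Since r₁ < r_cr and r₂ ≤ r_cr, the coating moves toward the maximum at r_cr — heat loss rises.
Bare: R = 1/(4πr₁²h) = 4146 K/W; Q = 148.2/4146 = 0.0357 W.
Coated: R = R_cond + R_conv = 719.9 K/W; Q = 148.2/719.9 = 0.206 W.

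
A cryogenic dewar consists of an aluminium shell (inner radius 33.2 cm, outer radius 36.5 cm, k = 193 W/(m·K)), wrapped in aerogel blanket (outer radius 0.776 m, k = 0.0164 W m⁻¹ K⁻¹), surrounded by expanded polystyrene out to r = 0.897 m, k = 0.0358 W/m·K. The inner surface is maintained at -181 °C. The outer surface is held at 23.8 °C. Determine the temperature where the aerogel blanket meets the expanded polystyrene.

Treat each layer as a resistance in series:
  R_aluminium = (1/0.332 − 1/0.365)/(4πk) = 0.2723/(4π·193) = 1.123×10^-4 K/W
  R_aerogel blanket = (1/0.365 − 1/0.776)/(4πk) = 1.451/(4π·0.0164) = 7.041 K/W
  R_expanded polystyrene = (1/0.776 − 1/0.897)/(4πk) = 0.1738/(4π·0.0358) = 0.3864 K/W
ΣR = 1.123×10^-4 + 7.041 + 0.3864 = 7.428 K/W
Q = ΔT/ΣR = (-181 °C − 23.8 °C)/7.428 = -27.57 W
From the inner boundary to the aerogel blanket/expanded polystyrene interface, ΣR_partial = 7.041 K/W.
T_interface = T_in − Q·ΣR_partial = -181 °C − (-27.57)(7.041) = 13.1 °C

T = 13.1 °C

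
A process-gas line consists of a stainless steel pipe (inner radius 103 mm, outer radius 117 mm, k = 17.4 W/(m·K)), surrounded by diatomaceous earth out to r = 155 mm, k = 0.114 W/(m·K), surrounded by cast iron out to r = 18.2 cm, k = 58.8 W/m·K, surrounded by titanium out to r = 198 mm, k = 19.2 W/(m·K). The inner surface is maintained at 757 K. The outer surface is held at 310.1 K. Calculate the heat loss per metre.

Q' = 1130 W/m

Treat each layer as a resistance in series:
  R'_stainless steel = ln(0.117/0.103)/(2πk) = 0.1274/(2π·17.4) = 0.001166 m·K/W
  R'_diatomaceous earth = ln(0.155/0.117)/(2πk) = 0.2813/(2π·0.114) = 0.3927 m·K/W
  R'_cast iron = ln(0.182/0.155)/(2πk) = 0.1606/(2π·58.8) = 4.346×10^-4 m·K/W
  R'_titanium = ln(0.198/0.182)/(2πk) = 0.08426/(2π·19.2) = 6.985×10^-4 m·K/W
ΣR = 0.001166 + 0.3927 + 4.346×10^-4 + 6.985×10^-4 = 0.3950 m·K/W
Q' = ΔT/ΣR = (757 K − 310.1 K)/0.3950 = 1130 W/m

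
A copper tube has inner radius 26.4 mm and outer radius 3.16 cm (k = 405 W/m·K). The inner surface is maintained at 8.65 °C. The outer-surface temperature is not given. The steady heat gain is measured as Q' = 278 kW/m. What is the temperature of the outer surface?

Sum the resistances:
  R'_copper = ln(0.0316/0.0264)/(2πk) = 0.1798/(2π·405) = 7.065×10^-5 m·K/W
ΣR = 7.065×10^-5 m·K/W
ΔT = Q'·ΣR = 2.78×10^5 × 7.065×10^-5 = 19.64 K
Heat flows inward, so T_out = T_in + ΔT = 8.65 + 19.64 = 28.3 °C

T_out = 28.3 °C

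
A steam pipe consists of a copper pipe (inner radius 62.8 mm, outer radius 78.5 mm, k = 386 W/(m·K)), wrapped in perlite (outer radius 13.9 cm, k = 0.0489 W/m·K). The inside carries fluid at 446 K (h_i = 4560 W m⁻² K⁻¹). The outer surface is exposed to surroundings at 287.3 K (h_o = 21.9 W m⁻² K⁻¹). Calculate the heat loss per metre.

Q' = 83.0 W/m

Series thermal resistances, inner to outer:
  R'_conv,in = 1/(2πr h) = 1/(2π·0.0628·4560) = 5.558×10^-4 m·K/W
  R'_copper = ln(0.0785/0.0628)/(2πk) = 0.2231/(2π·386) = 9.201×10^-5 m·K/W
  R'_perlite = ln(0.139/0.0785)/(2πk) = 0.5714/(2π·0.0489) = 1.860 m·K/W
  R'_conv,out = 1/(2πr h) = 1/(2π·0.139·21.9) = 0.05228 m·K/W
ΣR = 5.558×10^-4 + 9.201×10^-5 + 1.860 + 0.05228 = 1.913 m·K/W
Q' = ΔT/ΣR = (446 K − 287.3 K)/1.913 = 83.0 W/m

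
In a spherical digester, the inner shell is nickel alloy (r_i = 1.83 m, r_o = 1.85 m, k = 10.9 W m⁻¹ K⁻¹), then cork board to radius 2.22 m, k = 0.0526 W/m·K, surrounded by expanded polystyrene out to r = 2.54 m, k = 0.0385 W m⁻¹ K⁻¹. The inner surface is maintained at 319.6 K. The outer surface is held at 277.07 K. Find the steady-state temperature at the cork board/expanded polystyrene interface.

Treat each layer as a resistance in series:
  R_nickel alloy = (1/1.83 − 1/1.85)/(4πk) = 0.005908/(4π·10.9) = 4.313×10^-5 K/W
  R_cork board = (1/1.85 − 1/2.22)/(4πk) = 0.09009/(4π·0.0526) = 0.1363 K/W
  R_expanded polystyrene = (1/2.22 − 1/2.54)/(4πk) = 0.05675/(4π·0.0385) = 0.1173 K/W
ΣR = 4.313×10^-5 + 0.1363 + 0.1173 = 0.2536 K/W
Q = ΔT/ΣR = (319.6 K − 277.07 K)/0.2536 = 167.7 W
From the inner boundary to the cork board/expanded polystyrene interface, ΣR_partial = 0.1363 K/W.
T_interface = T_in − Q·ΣR_partial = 319.6 K − (167.7)(0.1363) = 296.7 K

T = 296.7 K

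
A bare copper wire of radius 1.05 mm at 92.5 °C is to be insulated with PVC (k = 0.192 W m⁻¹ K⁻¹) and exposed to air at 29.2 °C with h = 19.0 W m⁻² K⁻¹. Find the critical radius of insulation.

r_cr = 1.01 cm

For a cylinder, r_cr = k_ins/h = 0.192/19.0 = 0.0101 m = 1.01 cm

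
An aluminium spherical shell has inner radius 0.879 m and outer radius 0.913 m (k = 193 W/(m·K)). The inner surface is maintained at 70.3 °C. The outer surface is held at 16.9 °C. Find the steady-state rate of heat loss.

Q = 4πk·ΔT/(1/r₁ − 1/r₂) = 4π × 193 × 53.4 / (1/0.879 − 1/0.913) = 3.06×10^6 W

Q = 3.06×10^6 W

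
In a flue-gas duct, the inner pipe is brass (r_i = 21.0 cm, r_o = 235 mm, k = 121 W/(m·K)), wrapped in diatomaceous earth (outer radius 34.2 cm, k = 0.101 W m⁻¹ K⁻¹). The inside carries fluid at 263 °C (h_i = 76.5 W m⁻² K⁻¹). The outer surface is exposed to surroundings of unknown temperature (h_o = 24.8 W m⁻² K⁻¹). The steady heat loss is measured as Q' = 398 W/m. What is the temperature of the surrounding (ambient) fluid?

T_out = 16.2 °C

Series resistances:
  R'_conv,in = 1/(2πr h) = 1/(2π·0.210·76.5) = 0.009907 m·K/W
  R'_brass = ln(0.235/0.210)/(2πk) = 0.1125/(2π·121) = 1.479×10^-4 m·K/W
  R'_diatomaceous earth = ln(0.342/0.235)/(2πk) = 0.3752/(2π·0.101) = 0.5913 m·K/W
  R'_conv,out = 1/(2πr h) = 1/(2π·0.342·24.8) = 0.01876 m·K/W
ΣR = 0.6201 m·K/W
ΔT = Q'·ΣR = 398 × 0.6201 = 246.8 K
Heat flows outward, so T_out = T_in − ΔT = 263 − 246.8 = 16.2 °C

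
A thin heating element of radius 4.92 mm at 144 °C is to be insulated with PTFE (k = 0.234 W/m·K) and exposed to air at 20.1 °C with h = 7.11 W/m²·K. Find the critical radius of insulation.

r_cr = 3.29 cm

For a cylinder, r_cr = k_ins/h = 0.234/7.11 = 0.0329 m = 3.29 cm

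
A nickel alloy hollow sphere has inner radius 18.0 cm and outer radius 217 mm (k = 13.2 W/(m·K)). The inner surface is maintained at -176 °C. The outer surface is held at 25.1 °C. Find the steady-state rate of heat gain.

Q = 35.2 kW

Q = 4πk·ΔT/(1/r₁ − 1/r₂) = 4π × 13.2 × 201.1 / (1/0.180 − 1/0.217) = 35200 W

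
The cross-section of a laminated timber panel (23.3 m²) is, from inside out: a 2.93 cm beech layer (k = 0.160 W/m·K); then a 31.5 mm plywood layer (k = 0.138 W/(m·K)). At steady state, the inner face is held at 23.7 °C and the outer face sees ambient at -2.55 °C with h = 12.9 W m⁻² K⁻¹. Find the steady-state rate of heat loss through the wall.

Resistance network (inner→outer):
  R_beech = L/(kA) = 0.0293/(0.160·23.3) = 0.007859 K/W
  R_plywood = L/(kA) = 0.0315/(0.138·23.3) = 0.009797 K/W
  R_conv,out = 1/(hA) = 1/(12.9·23.3) = 0.003327 K/W
ΣR = 0.007859 + 0.009797 + 0.003327 = 0.02098 K/W
Q = ΔT/ΣR = (23.7 °C − -2.55 °C)/0.02098 = 1250 W

Q = 1250 W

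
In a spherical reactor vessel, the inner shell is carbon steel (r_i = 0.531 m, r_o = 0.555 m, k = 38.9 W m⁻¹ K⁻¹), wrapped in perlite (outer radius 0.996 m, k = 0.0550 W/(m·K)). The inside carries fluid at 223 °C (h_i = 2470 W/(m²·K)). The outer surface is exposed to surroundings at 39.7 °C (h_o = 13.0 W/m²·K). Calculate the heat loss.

Q = 158 W

Treat each layer as a resistance in series:
  R_conv,in = 1/(4πr²h) = 1/(4π·0.531²·2470) = 1.143×10^-4 K/W
  R_carbon steel = (1/0.531 − 1/0.555)/(4πk) = 0.08144/(4π·38.9) = 1.666×10^-4 K/W
  R_perlite = (1/0.555 − 1/0.996)/(4πk) = 0.7978/(4π·0.0550) = 1.154 K/W
  R_conv,out = 1/(4πr²h) = 1/(4π·0.996²·13.0) = 0.006171 K/W
ΣR = 1.143×10^-4 + 1.666×10^-4 + 1.154 + 0.006171 = 1.160 K/W
Q = ΔT/ΣR = (223 °C − 39.7 °C)/1.160 = 158 W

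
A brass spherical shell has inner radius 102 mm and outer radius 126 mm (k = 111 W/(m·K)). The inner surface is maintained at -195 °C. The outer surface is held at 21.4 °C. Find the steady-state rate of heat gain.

Q = 1.62×10^5 W

Q = 4πk·ΔT/(1/r₁ − 1/r₂) = 4π × 111 × 216.4 / (1/0.102 − 1/0.126) = 1.62×10^5 W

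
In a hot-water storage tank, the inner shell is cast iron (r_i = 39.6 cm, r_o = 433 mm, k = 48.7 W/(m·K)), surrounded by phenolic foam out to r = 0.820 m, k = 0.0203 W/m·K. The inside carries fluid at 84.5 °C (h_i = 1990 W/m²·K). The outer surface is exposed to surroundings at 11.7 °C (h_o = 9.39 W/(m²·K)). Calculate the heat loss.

Q = 17.0 W

Series thermal resistances, inner to outer:
  R_conv,in = 1/(4πr²h) = 1/(4π·0.396²·1990) = 2.550×10^-4 K/W
  R_cast iron = (1/0.396 − 1/0.433)/(4πk) = 0.2158/(4π·48.7) = 3.526×10^-4 K/W
  R_phenolic foam = (1/0.433 − 1/0.820)/(4πk) = 1.090/(4π·0.0203) = 4.273 K/W
  R_conv,out = 1/(4πr²h) = 1/(4π·0.820²·9.39) = 0.01260 K/W
ΣR = 2.550×10^-4 + 3.526×10^-4 + 4.273 + 0.01260 = 4.286 K/W
Q = ΔT/ΣR = (84.5 °C − 11.7 °C)/4.286 = 17.0 W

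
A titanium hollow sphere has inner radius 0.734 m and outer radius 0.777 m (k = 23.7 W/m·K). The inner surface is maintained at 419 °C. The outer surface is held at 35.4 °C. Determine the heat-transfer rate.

Q = 4πk·ΔT/(1/r₁ − 1/r₂) = 4π × 23.7 × 383.6 / (1/0.734 − 1/0.777) = 1.52×10^6 W

Q = 1520 kW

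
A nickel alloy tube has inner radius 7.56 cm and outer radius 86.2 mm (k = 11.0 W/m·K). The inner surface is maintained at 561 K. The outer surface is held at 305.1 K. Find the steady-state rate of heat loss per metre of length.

Q' = 135 kW/m

Q' = 2πk·ΔT/ln(r₂/r₁) = 2π × 11.0 × 255.9 / ln(0.0862/0.0756) = 1.35×10^5 W/m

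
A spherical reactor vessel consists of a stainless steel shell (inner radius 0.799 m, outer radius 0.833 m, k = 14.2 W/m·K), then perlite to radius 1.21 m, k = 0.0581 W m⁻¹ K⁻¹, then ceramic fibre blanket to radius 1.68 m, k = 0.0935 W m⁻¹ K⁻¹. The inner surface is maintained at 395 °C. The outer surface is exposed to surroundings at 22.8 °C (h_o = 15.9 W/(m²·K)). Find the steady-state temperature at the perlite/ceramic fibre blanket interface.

Resistance network (inner→outer):
  R_stainless steel = (1/0.799 − 1/0.833)/(4πk) = 0.05108/(4π·14.2) = 2.863×10^-4 K/W
  R_perlite = (1/0.833 − 1/1.21)/(4πk) = 0.3740/(4π·0.0581) = 0.5123 K/W
  R_ceramic fibre blanket = (1/1.21 − 1/1.68)/(4πk) = 0.2312/(4π·0.0935) = 0.1968 K/W
  R_conv,out = 1/(4πr²h) = 1/(4π·1.68²·15.9) = 0.001773 K/W
ΣR = 2.863×10^-4 + 0.5123 + 0.1968 + 0.001773 = 0.7112 K/W
Q = ΔT/ΣR = (395 °C − 22.8 °C)/0.7112 = 523.3 W
From the inner boundary to the perlite/ceramic fibre blanket interface, ΣR_partial = 0.5126 K/W.
T_interface = T_in − Q·ΣR_partial = 395 °C − (523.3)(0.5126) = 127 °C

T = 127 °C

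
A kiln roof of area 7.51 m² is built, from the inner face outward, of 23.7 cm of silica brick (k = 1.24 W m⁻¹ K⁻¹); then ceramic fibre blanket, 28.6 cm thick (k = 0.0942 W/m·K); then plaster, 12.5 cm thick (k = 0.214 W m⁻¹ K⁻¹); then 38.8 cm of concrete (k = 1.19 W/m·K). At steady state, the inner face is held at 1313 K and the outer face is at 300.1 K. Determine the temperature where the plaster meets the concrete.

T = 380 K

Resistance network (inner→outer):
  R_silica brick = L/(kA) = 0.237/(1.24·7.51) = 0.02545 K/W
  R_ceramic fibre blanket = L/(kA) = 0.286/(0.0942·7.51) = 0.4043 K/W
  R_plaster = L/(kA) = 0.125/(0.214·7.51) = 0.07778 K/W
  R_concrete = L/(kA) = 0.388/(1.19·7.51) = 0.04342 K/W
ΣR = 0.02545 + 0.4043 + 0.07778 + 0.04342 = 0.5510 K/W
Q = ΔT/ΣR = (1313 K − 300.1 K)/0.5510 = 1838 W
From the inner boundary to the plaster/concrete interface, ΣR_partial = 0.5075 K/W.
T_interface = T_in − Q·ΣR_partial = 1313 K − (1838)(0.5075) = 380 K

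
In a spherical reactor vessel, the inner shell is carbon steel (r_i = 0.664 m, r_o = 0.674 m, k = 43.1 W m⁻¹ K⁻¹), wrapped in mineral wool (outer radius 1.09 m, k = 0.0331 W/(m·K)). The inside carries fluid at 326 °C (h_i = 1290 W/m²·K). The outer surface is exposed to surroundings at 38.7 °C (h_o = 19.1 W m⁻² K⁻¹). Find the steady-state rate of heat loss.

Treat each layer as a resistance in series:
  R_conv,in = 1/(4πr²h) = 1/(4π·0.664²·1290) = 1.399×10^-4 K/W
  R_carbon steel = (1/0.664 − 1/0.674)/(4πk) = 0.02234/(4π·43.1) = 4.126×10^-5 K/W
  R_mineral wool = (1/0.674 − 1/1.09)/(4πk) = 0.5662/(4π·0.0331) = 1.361 K/W
  R_conv,out = 1/(4πr²h) = 1/(4π·1.09²·19.1) = 0.003507 K/W
ΣR = 1.399×10^-4 + 4.126×10^-5 + 1.361 + 0.003507 = 1.365 K/W
Q = ΔT/ΣR = (326 °C − 38.7 °C)/1.365 = 210 W

Q = 210 W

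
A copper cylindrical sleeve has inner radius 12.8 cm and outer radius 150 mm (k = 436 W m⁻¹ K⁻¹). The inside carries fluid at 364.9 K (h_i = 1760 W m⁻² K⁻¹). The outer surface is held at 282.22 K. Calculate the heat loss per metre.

Series thermal resistances, inner to outer:
  R'_conv,in = 1/(2πr h) = 1/(2π·0.128·1760) = 7.065×10^-4 m·K/W
  R'_copper = ln(0.150/0.128)/(2πk) = 0.1586/(2π·436) = 5.790×10^-5 m·K/W
ΣR = 7.065×10^-4 + 5.790×10^-5 = 7.644×10^-4 m·K/W
Q' = ΔT/ΣR = (364.9 K − 282.22 K)/7.644×10^-4 = 1.08×10^5 W/m

Q' = 108 kW/m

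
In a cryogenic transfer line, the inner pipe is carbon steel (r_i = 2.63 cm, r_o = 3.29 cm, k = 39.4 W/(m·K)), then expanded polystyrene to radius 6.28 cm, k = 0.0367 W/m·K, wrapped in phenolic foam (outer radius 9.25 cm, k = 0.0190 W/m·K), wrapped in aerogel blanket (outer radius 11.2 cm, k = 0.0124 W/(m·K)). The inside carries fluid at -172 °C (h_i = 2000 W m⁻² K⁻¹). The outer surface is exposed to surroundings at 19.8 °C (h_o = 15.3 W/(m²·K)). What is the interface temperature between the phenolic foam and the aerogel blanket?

Resistance network (inner→outer):
  R'_conv,in = 1/(2πr h) = 1/(2π·0.0263·2000) = 0.003026 m·K/W
  R'_carbon steel = ln(0.0329/0.0263)/(2πk) = 0.2239/(2π·39.4) = 9.045×10^-4 m·K/W
  R'_expanded polystyrene = ln(0.0628/0.0329)/(2πk) = 0.6465/(2π·0.0367) = 2.804 m·K/W
  R'_phenolic foam = ln(0.0925/0.0628)/(2πk) = 0.3873/(2π·0.0190) = 3.244 m·K/W
  R'_aerogel blanket = ln(0.112/0.0925)/(2πk) = 0.1913/(2π·0.0124) = 2.455 m·K/W
  R'_conv,out = 1/(2πr h) = 1/(2π·0.112·15.3) = 0.09288 m·K/W
ΣR = 0.003026 + 9.045×10^-4 + 2.804 + 3.244 + 2.455 + 0.09288 = 8.600 m·K/W
Q' = ΔT/ΣR = (-172 °C − 19.8 °C)/8.600 = -22.30 W/m
From the inner boundary to the phenolic foam/aerogel blanket interface, ΣR_partial = 6.052 m·K/W.
T_interface = T_in − Q'·ΣR_partial = -172 °C − (-22.30)(6.052) = -37.0 °C

T = -37.0 °C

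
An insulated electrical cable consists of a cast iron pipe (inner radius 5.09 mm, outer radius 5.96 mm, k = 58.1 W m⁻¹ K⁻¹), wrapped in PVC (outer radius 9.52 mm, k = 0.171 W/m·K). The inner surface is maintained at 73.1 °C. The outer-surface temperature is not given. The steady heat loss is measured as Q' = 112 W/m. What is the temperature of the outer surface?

T_out = 24.2 °C

Sum the resistances:
  R'_cast iron = ln(0.00596/0.00509)/(2πk) = 0.1578/(2π·58.1) = 4.322×10^-4 m·K/W
  R'_PVC = ln(0.00952/0.00596)/(2πk) = 0.4683/(2π·0.171) = 0.4359 m·K/W
ΣR = 0.4363 m·K/W
ΔT = Q'·ΣR = 112 × 0.4363 = 48.87 K
Heat flows outward, so T_out = T_in − ΔT = 73.1 − 48.87 = 24.2 °C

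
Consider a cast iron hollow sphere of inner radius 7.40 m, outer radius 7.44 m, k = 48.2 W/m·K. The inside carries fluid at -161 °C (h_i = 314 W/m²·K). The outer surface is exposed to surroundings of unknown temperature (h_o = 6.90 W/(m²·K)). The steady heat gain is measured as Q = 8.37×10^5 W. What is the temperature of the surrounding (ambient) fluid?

T_out = 18.3 °C

Series resistances:
  R_conv,in = 1/(4πr²h) = 1/(4π·7.40²·314) = 4.628×10^-6 K/W
  R_cast iron = (1/7.40 − 1/7.44)/(4πk) = 7.265×10^-4/(4π·48.2) = 1.199×10^-6 K/W
  R_conv,out = 1/(4πr²h) = 1/(4π·7.44²·6.90) = 2.084×10^-4 K/W
ΣR = 2.142×10^-4 K/W
ΔT = Q·ΣR = 8.37×10^5 × 2.142×10^-4 = 179.3 K
Heat flows inward, so T_out = T_in + ΔT = -161 + 179.3 = 18.3 °C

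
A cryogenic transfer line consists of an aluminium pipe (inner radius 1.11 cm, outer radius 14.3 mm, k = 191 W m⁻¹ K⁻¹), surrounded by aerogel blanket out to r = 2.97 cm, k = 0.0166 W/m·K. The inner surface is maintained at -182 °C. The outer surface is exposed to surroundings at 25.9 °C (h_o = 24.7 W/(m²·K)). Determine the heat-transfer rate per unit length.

Q' = 28.8 W/m

Series thermal resistances, inner to outer:
  R'_aluminium = ln(0.0143/0.0111)/(2πk) = 0.2533/(2π·191) = 2.111×10^-4 m·K/W
  R'_aerogel blanket = ln(0.0297/0.0143)/(2πk) = 0.7309/(2π·0.0166) = 7.007 m·K/W
  R'_conv,out = 1/(2πr h) = 1/(2π·0.0297·24.7) = 0.2170 m·K/W
ΣR = 2.111×10^-4 + 7.007 + 0.2170 = 7.224 m·K/W
Q' = ΔT/ΣR = (-182 °C − 25.9 °C)/7.224 = -28.8 W/m
(Negative Q' ⇒ heat flows inward; heat gain = 28.8 W/m.)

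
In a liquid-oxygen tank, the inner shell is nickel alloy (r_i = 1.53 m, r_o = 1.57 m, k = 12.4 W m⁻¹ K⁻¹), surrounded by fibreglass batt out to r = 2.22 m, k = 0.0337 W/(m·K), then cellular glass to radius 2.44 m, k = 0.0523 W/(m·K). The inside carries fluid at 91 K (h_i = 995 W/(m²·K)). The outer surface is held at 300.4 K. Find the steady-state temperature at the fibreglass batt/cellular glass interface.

T = 274.6 K

Treat each layer as a resistance in series:
  R_conv,in = 1/(4πr²h) = 1/(4π·1.53²·995) = 3.417×10^-5 K/W
  R_nickel alloy = (1/1.53 − 1/1.57)/(4πk) = 0.01665/(4π·12.4) = 1.069×10^-4 K/W
  R_fibreglass batt = (1/1.57 − 1/2.22)/(4πk) = 0.1865/(4π·0.0337) = 0.4404 K/W
  R_cellular glass = (1/2.22 − 1/2.44)/(4πk) = 0.04061/(4π·0.0523) = 0.06180 K/W
ΣR = 3.417×10^-5 + 1.069×10^-4 + 0.4404 + 0.06180 = 0.5023 K/W
Q = ΔT/ΣR = (91 K − 300.4 K)/0.5023 = -416.9 W
From the inner boundary to the fibreglass batt/cellular glass interface, ΣR_partial = 0.4405 K/W.
T_interface = T_in − Q·ΣR_partial = 91 K − (-416.9)(0.4405) = 274.6 K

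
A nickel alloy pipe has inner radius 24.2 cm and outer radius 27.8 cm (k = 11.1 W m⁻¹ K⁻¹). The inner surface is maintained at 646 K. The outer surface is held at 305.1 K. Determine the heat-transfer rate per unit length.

Q' = 2πk·ΔT/ln(r₂/r₁) = 2π × 11.1 × 340.9 / ln(0.278/0.242) = 1.71×10^5 W/m

Q' = 171 kW/m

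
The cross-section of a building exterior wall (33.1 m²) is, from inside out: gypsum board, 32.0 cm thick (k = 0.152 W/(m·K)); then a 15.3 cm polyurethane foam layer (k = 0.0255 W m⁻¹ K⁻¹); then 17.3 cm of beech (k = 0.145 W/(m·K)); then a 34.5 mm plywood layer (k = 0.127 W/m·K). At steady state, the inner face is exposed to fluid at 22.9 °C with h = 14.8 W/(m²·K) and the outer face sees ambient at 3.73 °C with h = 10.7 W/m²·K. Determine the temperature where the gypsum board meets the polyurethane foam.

T = 18.6 °C

Series thermal resistances, inner to outer:
  R_conv,in = 1/(hA) = 1/(14.8·33.1) = 0.002041 K/W
  R_gypsum board = L/(kA) = 0.320/(0.152·33.1) = 0.06360 K/W
  R_polyurethane foam = L/(kA) = 0.153/(0.0255·33.1) = 0.1813 K/W
  R_beech = L/(kA) = 0.173/(0.145·33.1) = 0.03605 K/W
  R_plywood = L/(kA) = 0.0345/(0.127·33.1) = 0.008207 K/W
  R_conv,out = 1/(hA) = 1/(10.7·33.1) = 0.002824 K/W
ΣR = 0.002041 + 0.06360 + 0.1813 + 0.03605 + 0.008207 + 0.002824 = 0.2940 K/W
Q = ΔT/ΣR = (22.9 °C − 3.73 °C)/0.2940 = 65.20 W
From the inner boundary to the gypsum board/polyurethane foam interface, ΣR_partial = 0.06564 K/W.
T_interface = T_in − Q·ΣR_partial = 22.9 °C − (65.20)(0.06564) = 18.6 °C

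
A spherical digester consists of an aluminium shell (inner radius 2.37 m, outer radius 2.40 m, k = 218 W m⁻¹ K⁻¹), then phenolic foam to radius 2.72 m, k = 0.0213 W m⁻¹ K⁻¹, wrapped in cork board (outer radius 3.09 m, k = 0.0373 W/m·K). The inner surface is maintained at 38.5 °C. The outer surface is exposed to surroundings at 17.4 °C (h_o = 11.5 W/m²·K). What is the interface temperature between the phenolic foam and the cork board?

T = 24.6 °C

Series thermal resistances, inner to outer:
  R_aluminium = (1/2.37 − 1/2.40)/(4πk) = 0.005274/(4π·218) = 1.925×10^-6 K/W
  R_phenolic foam = (1/2.40 − 1/2.72)/(4πk) = 0.04902/(4π·0.0213) = 0.1831 K/W
  R_cork board = (1/2.72 − 1/3.09)/(4πk) = 0.04402/(4π·0.0373) = 0.09392 K/W
  R_conv,out = 1/(4πr²h) = 1/(4π·3.09²·11.5) = 7.247×10^-4 K/W
ΣR = 1.925×10^-6 + 0.1831 + 0.09392 + 7.247×10^-4 = 0.2777 K/W
Q = ΔT/ΣR = (38.5 °C − 17.4 °C)/0.2777 = 75.98 W
From the inner boundary to the phenolic foam/cork board interface, ΣR_partial = 0.1831 K/W.
T_interface = T_in − Q·ΣR_partial = 38.5 °C − (75.98)(0.1831) = 24.6 °C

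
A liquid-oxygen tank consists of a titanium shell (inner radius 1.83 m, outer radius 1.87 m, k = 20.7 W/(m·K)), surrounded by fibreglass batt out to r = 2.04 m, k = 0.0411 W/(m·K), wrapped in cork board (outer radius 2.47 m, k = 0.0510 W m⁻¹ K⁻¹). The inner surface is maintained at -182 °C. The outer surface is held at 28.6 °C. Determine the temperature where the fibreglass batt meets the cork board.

Resistance network (inner→outer):
  R_titanium = (1/1.83 − 1/1.87)/(4πk) = 0.01169/(4π·20.7) = 4.494×10^-5 K/W
  R_fibreglass batt = (1/1.87 − 1/2.04)/(4πk) = 0.04456/(4π·0.0411) = 0.08628 K/W
  R_cork board = (1/2.04 − 1/2.47)/(4πk) = 0.08534/(4π·0.0510) = 0.1332 K/W
ΣR = 4.494×10^-5 + 0.08628 + 0.1332 = 0.2195 K/W
Q = ΔT/ΣR = (-182 °C − 28.6 °C)/0.2195 = -959.5 W
From the inner boundary to the fibreglass batt/cork board interface, ΣR_partial = 0.08632 K/W.
T_interface = T_in − Q·ΣR_partial = -182 °C − (-959.5)(0.08632) = -99.2 °C

T = -99.2 °C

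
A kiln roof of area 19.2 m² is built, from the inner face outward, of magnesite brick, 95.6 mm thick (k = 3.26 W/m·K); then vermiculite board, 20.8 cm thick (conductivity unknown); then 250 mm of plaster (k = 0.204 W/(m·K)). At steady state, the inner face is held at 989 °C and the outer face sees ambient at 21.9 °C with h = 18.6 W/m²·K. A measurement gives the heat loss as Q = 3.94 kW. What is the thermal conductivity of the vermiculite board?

k = 0.0611 W/m·K

ΣR = ΔT/Q = |989 − 21.9|/3940 = 0.2455 K/W
Known resistances:
  R_magnesite brick = L/(kA) = 0.0956/(3.26·19.2) = 0.001527 K/W
  R_plaster = L/(kA) = 0.250/(0.204·19.2) = 0.06383 K/W
  R_conv,out = 1/(hA) = 1/(18.6·19.2) = 0.002800 K/W
R_vermiculite board = ΣR − ΣR_known = 0.2455 − 0.06816 = 0.1773 K/W
L/(kA) = 0.1773 ⇒ k = 0.208/(0.1773·19.2) = 0.0611 W/m·K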